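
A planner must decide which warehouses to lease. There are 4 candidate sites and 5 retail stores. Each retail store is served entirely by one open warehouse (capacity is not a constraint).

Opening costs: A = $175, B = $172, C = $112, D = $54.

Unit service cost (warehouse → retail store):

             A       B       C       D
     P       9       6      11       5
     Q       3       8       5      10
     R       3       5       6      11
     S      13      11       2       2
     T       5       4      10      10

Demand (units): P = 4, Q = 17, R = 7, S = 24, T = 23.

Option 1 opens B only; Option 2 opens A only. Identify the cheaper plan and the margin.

Option 1: {B}: P→B 6·4=24, Q→B 8·17=136, R→B 5·7=35, S→B 11·24=264, T→B 4·23=92. Service 551; fixed 172; total 723.
Option 2: {A}: P→A 9·4=36, Q→A 3·17=51, R→A 3·7=21, S→A 13·24=312, T→A 5·23=115. Service 535; fixed 175; total 710.
Difference: |723 − 710| = 13.

Option 2 is cheaper by 13.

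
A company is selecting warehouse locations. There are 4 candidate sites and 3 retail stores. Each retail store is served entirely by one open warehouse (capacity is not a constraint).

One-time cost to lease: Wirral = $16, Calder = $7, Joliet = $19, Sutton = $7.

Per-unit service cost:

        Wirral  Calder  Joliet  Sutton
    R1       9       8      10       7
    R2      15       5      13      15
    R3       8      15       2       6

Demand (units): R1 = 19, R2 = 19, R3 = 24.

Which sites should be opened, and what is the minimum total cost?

For any fixed open set, each retail store goes to its cheapest open site; total = fixed + service.
{Calder, Joliet, Sutton}: R1→Sutton 7·19=133, R2→Calder 5·19=95, R3→Joliet 2·24=48. Service 276; fixed 33; total 309.
{Calder, Joliet}: service 295 + fixed 26 = 321
{Wirral, Calder, Joliet, Sutton}: service 276 + fixed 49 = 325
{Calder}: service 607 + fixed 7 = 614
No other subset beats 309.

Open Calder, Joliet and Sutton; minimum total cost 309.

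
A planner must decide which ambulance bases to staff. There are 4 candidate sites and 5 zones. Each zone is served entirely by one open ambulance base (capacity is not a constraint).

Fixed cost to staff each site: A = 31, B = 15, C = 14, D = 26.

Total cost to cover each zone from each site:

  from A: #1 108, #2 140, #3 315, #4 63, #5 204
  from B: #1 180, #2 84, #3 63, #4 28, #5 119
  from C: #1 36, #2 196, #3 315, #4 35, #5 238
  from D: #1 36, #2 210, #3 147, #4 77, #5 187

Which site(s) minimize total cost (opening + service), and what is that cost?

For any fixed open set, each zone goes to its cheapest open site; total = fixed + service.
{B, C}: #1→C 36, #2→B 84, #3→B 63, #4→B 28, #5→B 119. Service 330; fixed 29; total 359.
{B, D}: service 330 + fixed 41 = 371
{B, C, D}: #1→C 36, #2→B 84, #3→B 63, #4→B 28, #5→B 119. Service 330; fixed 55; total 385.
{A, B, C, D}: service 330 + fixed 86 = 416
(All 15 nonempty subsets were checked; B and C is lowest.)

Open B and C; minimum total cost 359.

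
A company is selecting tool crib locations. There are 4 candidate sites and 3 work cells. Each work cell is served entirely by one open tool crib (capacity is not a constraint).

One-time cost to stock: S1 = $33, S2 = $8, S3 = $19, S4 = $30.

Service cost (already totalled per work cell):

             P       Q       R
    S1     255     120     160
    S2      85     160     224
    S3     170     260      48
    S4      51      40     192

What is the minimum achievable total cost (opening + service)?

Minimum total cost: 188

For any fixed open set, each work cell goes to its cheapest open site; total = fixed + service.
{S3, S4}: P→S4 51, Q→S4 40, R→S3 48. Service 139; fixed 49; total 188.
{S2, S3, S4}: P→S4 51, Q→S4 40, R→S3 48. Service 139; fixed 57; total 196.
{S1, S3, S4}: service 139 + fixed 82 = 221
{S1, S2, S3, S4}: service 139 + fixed 90 = 229
No other subset beats 188.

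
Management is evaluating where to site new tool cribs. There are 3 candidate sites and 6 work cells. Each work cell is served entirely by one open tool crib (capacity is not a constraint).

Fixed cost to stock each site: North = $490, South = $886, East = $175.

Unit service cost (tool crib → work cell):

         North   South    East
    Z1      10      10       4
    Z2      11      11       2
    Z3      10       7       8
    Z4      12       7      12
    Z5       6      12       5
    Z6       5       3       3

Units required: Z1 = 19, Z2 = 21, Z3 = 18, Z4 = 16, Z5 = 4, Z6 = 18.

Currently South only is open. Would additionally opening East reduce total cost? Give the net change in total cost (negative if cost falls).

Current service cost with {South}: 761.
Adding East: each work cell re-picks its cheapest; new service cost 430, saving 331.
Extra fixed cost: 175. Net change = 175 − 331 = -156.
(Totals: 1647 → 1491.)

Yes — net change −156 (cost falls by 156).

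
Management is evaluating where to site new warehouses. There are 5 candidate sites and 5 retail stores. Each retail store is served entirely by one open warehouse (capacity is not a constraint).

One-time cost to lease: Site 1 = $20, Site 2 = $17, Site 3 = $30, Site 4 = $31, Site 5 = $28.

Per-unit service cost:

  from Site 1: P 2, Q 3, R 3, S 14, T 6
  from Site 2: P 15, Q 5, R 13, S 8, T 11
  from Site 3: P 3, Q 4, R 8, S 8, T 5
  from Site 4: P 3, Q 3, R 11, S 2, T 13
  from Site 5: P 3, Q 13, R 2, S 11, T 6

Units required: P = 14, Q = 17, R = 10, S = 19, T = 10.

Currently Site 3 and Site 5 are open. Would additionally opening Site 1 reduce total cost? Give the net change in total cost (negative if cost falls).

Current service cost with {Site 3, Site 5}: 332.
Adding Site 1: each retail store re-picks its cheapest; new service cost 301, saving 31.
Extra fixed cost: 20. Net change = 20 − 31 = -11.
(Totals: 390 → 379.)

Yes — net change −11 (cost falls by 11).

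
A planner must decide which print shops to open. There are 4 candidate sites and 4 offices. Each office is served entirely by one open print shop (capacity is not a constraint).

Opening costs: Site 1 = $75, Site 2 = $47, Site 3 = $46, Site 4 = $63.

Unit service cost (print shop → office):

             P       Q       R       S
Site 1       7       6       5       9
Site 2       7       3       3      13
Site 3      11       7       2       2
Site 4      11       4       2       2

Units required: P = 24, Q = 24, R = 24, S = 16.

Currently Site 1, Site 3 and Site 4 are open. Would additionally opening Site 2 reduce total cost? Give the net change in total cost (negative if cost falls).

No — net change +23 (cost rises by 23).

Current service cost with {Site 1, Site 3, Site 4}: 344.
Adding Site 2: each office re-picks its cheapest; new service cost 320, saving 24.
Extra fixed cost: 47. Net change = 47 − 24 = 23.
(Totals: 528 → 551.)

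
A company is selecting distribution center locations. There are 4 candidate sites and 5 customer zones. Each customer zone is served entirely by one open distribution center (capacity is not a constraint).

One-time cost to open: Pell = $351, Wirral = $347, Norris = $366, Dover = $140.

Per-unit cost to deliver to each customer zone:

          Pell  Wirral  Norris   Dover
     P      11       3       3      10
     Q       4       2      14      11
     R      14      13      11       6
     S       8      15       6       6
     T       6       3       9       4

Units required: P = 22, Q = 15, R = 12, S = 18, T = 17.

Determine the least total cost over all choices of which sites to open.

For any fixed open set, each customer zone goes to its cheapest open site; total = fixed + service.
{Dover}: P→Dover 10·22=220, Q→Dover 11·15=165, R→Dover 6·12=72, S→Dover 6·18=108, T→Dover 4·17=68. Service 633; fixed 140; total 773.
{Wirral, Dover}: service 327 + fixed 487 = 814
{Wirral}: service 573 + fixed 347 = 920
{Pell, Wirral, Norris, Dover}: P→Wirral 3·22=66, Q→Wirral 2·15=30, R→Dover 6·12=72, S→Norris 6·18=108, T→Wirral 3·17=51. Service 327; fixed 1204; total 1531.
(All 15 nonempty subsets were checked; Dover only is lowest.)

Minimum total cost: 773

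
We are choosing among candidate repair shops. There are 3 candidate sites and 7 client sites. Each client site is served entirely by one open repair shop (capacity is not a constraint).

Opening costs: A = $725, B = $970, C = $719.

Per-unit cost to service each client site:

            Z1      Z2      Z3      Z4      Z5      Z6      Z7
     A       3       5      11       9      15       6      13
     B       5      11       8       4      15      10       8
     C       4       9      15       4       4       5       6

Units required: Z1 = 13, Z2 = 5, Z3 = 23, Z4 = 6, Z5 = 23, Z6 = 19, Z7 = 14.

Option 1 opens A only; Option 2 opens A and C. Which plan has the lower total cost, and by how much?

Option 1: {A}: Z1→A 3·13=39, Z2→A 5·5=25, Z3→A 11·23=253, Z4→A 9·6=54, Z5→A 15·23=345, Z6→A 6·19=114, Z7→A 13·14=182. Service 1012; fixed 725; total 1737.
Option 2: {A, C}: Z1→A 3·13=39, Z2→A 5·5=25, Z3→A 11·23=253, Z4→C 4·6=24, Z5→C 4·23=92, Z6→C 5·19=95, Z7→C 6·14=84. Service 612; fixed 1444; total 2056.
Difference: |1737 − 2056| = 319.

Option 1 is cheaper by 319.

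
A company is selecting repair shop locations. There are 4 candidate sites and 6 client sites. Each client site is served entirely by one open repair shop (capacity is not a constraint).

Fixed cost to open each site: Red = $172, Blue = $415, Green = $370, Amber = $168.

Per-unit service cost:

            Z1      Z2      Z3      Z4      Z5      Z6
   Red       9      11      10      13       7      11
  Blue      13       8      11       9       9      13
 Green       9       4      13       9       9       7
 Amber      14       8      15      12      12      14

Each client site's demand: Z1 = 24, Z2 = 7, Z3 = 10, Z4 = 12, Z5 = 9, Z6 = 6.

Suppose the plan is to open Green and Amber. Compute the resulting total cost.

Total cost: 1143

Each client site is assigned to its cheapest site among the open ones.
{Green, Amber}: Z1→Green 9·24=216, Z2→Green 4·7=28, Z3→Green 13·10=130, Z4→Green 9·12=108, Z5→Green 9·9=81, Z6→Green 7·6=42. Service 605; fixed 538; total 1143.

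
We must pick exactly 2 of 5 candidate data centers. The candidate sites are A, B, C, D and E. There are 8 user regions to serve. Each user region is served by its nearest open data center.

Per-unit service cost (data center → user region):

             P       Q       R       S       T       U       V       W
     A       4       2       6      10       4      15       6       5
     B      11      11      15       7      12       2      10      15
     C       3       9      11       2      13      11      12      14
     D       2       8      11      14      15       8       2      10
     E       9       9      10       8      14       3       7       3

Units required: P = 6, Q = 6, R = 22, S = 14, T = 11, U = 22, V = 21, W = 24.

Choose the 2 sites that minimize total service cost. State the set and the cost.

With exactly 2 open, each user region uses its cheapest among the chosen.
{A, E}: P→A 4·6=24, Q→A 2·6=12, R→A 6·22=132, S→E 8·14=112, T→A 4·11=44, U→E 3·22=66, V→A 6·21=126, W→E 3·24=72. Service cost 588.
{A, B}: service cost 600
{A, D}: service cost 678
Among all 10 size-2 choices, {A, E} is lowest.

Choose A and E; total service cost 588.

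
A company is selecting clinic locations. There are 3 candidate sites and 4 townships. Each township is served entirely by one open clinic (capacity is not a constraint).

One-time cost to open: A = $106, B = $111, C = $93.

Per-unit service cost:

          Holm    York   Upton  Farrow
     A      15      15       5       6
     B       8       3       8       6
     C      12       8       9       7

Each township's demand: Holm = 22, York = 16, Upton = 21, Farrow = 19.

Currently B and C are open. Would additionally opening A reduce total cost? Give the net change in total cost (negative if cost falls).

No — net change +43 (cost rises by 43).

Current service cost with {B, C}: 506.
Adding A: each township re-picks its cheapest; new service cost 443, saving 63.
Extra fixed cost: 106. Net change = 106 − 63 = 43.
(Totals: 710 → 753.)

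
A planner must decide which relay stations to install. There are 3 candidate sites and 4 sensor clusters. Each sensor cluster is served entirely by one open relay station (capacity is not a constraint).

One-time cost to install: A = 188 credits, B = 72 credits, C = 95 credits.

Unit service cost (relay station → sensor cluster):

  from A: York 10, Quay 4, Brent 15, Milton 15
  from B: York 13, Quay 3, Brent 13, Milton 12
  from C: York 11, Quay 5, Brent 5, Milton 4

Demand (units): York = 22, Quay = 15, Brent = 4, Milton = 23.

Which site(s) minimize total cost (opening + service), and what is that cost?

For any fixed open set, each sensor cluster goes to its cheapest open site; total = fixed + service.
{C}: York→C 11·22=242, Quay→C 5·15=75, Brent→C 5·4=20, Milton→C 4·23=92. Service 429; fixed 95; total 524.
{B, C}: service 399 + fixed 167 = 566
{A, C}: service 392 + fixed 283 = 675
{A, B, C}: York→A 10·22=220, Quay→B 3·15=45, Brent→C 5·4=20, Milton→C 4·23=92. Service 377; fixed 355; total 732.
(All 7 nonempty subsets were checked; C only is lowest.)

Open C only; minimum total cost 524.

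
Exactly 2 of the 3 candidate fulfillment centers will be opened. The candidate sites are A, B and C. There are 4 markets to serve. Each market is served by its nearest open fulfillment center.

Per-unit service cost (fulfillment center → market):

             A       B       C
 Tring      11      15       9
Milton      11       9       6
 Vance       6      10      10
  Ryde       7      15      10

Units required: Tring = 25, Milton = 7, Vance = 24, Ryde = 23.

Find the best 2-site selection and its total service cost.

With exactly 2 open, each market uses its cheapest among the chosen.
{A, C}: Tring→C 9·25=225, Milton→C 6·7=42, Vance→A 6·24=144, Ryde→A 7·23=161. Service cost 572.
{A, B}: service cost 643
{B, C}: service cost 737
Among all 3 size-2 choices, {A, C} is lowest.

Choose A and C; total service cost 572.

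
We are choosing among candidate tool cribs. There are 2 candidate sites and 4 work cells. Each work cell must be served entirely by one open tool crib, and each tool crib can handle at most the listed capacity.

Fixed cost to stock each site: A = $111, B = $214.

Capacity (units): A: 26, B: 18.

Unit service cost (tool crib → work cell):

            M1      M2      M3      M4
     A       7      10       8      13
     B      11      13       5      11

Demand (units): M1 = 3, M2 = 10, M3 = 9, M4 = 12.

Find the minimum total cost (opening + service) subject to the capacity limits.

Open {A, B}: M1→A 7·3=21, M2→A 10·10=100, M3→B 5·9=45, M4→A 13·12=156.
Loads: A carries 25/26, B carries 9/18. Service 322; fixed 325; total 647.
Next best feasible plan costs 650.

Minimum total cost: 647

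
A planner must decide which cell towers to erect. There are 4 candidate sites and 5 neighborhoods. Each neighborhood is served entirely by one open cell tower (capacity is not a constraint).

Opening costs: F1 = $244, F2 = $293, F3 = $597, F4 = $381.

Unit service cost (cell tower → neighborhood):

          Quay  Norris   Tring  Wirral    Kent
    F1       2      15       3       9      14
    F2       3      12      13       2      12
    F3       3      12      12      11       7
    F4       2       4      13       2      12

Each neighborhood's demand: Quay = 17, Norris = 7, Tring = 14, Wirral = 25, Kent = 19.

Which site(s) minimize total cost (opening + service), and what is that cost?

For any fixed open set, each neighborhood goes to its cheapest open site; total = fixed + service.
{F2}: Quay→F2 3·17=51, Norris→F2 12·7=84, Tring→F2 13·14=182, Wirral→F2 2·25=50, Kent→F2 12·19=228. Service 595; fixed 293; total 888.
{F4}: Quay→F4 2·17=34, Norris→F4 4·7=28, Tring→F4 13·14=182, Wirral→F4 2·25=50, Kent→F4 12·19=228. Service 522; fixed 381; total 903.
{F1}: Quay→F1 2·17=34, Norris→F1 15·7=105, Tring→F1 3·14=42, Wirral→F1 9·25=225, Kent→F1 14·19=266. Service 672; fixed 244; total 916.
{F1, F2, F3, F4}: service 287 + fixed 1515 = 1802
No other subset beats 888.

Open F2 only; minimum total cost 888.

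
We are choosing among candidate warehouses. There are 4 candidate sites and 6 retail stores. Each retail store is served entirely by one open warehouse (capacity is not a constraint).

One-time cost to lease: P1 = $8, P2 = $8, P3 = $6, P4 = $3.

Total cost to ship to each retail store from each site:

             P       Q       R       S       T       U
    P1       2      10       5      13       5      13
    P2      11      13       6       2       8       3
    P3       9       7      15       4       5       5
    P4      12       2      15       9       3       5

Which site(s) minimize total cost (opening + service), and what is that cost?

For any fixed open set, each retail store goes to its cheapest open site; total = fixed + service.
{P1, P2, P4}: P→P1 2, Q→P4 2, R→P1 5, S→P2 2, T→P4 3, U→P2 3. Service 17; fixed 19; total 36.
{P1, P4}: P→P1 2, Q→P4 2, R→P1 5, S→P4 9, T→P4 3, U→P4 5. Service 26; fixed 11; total 37.
{P1, P3, P4}: service 21 + fixed 17 = 38
{P1, P2, P3, P4}: service 17 + fixed 25 = 42
No other subset beats 36.

Open P1, P2 and P4; minimum total cost 36.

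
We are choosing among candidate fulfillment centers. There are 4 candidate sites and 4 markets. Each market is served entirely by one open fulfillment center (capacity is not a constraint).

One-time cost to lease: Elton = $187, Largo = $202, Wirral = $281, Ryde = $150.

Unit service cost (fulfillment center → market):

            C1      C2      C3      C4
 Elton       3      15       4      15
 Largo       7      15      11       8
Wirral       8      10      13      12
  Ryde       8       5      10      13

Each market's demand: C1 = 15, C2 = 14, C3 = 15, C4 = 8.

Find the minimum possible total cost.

Minimum total cost: 594

For any fixed open set, each market goes to its cheapest open site; total = fixed + service.
{Ryde}: C1→Ryde 8·15=120, C2→Ryde 5·14=70, C3→Ryde 10·15=150, C4→Ryde 13·8=104. Service 444; fixed 150; total 594.
{Elton, Ryde}: service 279 + fixed 337 = 616
{Elton}: service 435 + fixed 187 = 622
{Elton, Largo, Wirral, Ryde}: service 239 + fixed 820 = 1059
No other subset beats 594.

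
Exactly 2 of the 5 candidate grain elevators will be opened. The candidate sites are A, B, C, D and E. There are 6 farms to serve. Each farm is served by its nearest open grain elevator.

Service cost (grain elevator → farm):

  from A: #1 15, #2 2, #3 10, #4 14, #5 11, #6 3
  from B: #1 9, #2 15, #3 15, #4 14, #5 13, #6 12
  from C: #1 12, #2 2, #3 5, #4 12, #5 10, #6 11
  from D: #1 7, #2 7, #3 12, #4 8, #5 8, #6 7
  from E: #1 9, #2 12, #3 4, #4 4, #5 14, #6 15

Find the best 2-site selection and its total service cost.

With exactly 2 open, each farm uses its cheapest among the chosen.
{A, E}: #1→E 9, #2→A 2, #3→E 4, #4→E 4, #5→A 11, #6→A 3. Service cost 33.
{C, D}: service cost 37
{D, E}: service cost 37
Among all 10 size-2 choices, {A, E} is lowest.

Choose A and E; total service cost 33.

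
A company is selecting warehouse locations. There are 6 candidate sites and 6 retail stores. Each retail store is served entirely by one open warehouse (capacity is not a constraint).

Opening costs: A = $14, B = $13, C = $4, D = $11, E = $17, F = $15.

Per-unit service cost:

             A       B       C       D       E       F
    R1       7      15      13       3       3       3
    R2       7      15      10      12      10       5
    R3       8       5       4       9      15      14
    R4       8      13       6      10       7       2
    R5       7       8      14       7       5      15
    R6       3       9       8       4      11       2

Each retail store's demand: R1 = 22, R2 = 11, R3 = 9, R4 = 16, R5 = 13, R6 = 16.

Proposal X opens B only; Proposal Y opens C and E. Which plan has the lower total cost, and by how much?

Proposal Y is cheaper by 487.

Proposal X: {B}: R1→B 15·22=330, R2→B 15·11=165, R3→B 5·9=45, R4→B 13·16=208, R5→B 8·13=104, R6→B 9·16=144. Service 996; fixed 13; total 1009.
Proposal Y: {C, E}: R1→E 3·22=66, R2→C 10·11=110, R3→C 4·9=36, R4→C 6·16=96, R5→E 5·13=65, R6→C 8·16=128. Service 501; fixed 21; total 522.
Difference: |1009 − 522| = 487.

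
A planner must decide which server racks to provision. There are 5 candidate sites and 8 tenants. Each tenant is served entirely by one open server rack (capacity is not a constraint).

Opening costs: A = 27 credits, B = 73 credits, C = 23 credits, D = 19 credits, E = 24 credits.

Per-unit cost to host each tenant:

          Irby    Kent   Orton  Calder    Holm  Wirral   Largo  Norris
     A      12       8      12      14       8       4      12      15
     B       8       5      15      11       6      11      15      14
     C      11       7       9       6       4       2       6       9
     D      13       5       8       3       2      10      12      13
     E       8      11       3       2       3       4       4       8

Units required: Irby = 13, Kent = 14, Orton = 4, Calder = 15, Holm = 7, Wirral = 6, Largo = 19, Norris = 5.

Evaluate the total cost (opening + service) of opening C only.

Each tenant is assigned to its cheapest site among the open ones.
{C}: Irby→C 11·13=143, Kent→C 7·14=98, Orton→C 9·4=36, Calder→C 6·15=90, Holm→C 4·7=28, Wirral→C 2·6=12, Largo→C 6·19=114, Norris→C 9·5=45. Service 566; fixed 23; total 589.

Total cost: 589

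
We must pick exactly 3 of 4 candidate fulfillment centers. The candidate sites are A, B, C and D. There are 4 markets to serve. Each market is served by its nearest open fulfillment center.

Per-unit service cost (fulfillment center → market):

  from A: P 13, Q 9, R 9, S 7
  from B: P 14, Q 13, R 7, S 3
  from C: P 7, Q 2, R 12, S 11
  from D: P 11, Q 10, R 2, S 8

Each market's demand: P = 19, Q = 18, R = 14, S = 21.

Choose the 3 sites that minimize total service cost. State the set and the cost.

Choose B, C and D; total service cost 260.

With exactly 3 open, each market uses its cheapest among the chosen.
{B, C, D}: P→C 7·19=133, Q→C 2·18=36, R→D 2·14=28, S→B 3·21=63. Service cost 260.
{A, B, C}: service cost 330
{A, C, D}: service cost 344
Among all 4 size-3 choices, {B, C, D} is lowest.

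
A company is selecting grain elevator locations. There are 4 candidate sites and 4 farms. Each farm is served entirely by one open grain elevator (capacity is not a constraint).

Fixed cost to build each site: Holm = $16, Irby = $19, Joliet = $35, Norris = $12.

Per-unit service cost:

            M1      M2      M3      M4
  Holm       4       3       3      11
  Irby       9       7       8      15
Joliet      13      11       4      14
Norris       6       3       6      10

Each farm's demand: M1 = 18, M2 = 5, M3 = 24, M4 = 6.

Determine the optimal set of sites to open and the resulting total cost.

Open Holm only; minimum total cost 241.

For any fixed open set, each farm goes to its cheapest open site; total = fixed + service.
{Holm}: M1→Holm 4·18=72, M2→Holm 3·5=15, M3→Holm 3·24=72, M4→Holm 11·6=66. Service 225; fixed 16; total 241.
{Holm, Norris}: service 219 + fixed 28 = 247
{Holm, Irby}: M1→Holm 4·18=72, M2→Holm 3·5=15, M3→Holm 3·24=72, M4→Holm 11·6=66. Service 225; fixed 35; total 260.
{Holm, Irby, Joliet, Norris}: M1→Holm 4·18=72, M2→Holm 3·5=15, M3→Holm 3·24=72, M4→Norris 10·6=60. Service 219; fixed 82; total 301.
(All 15 nonempty subsets were checked; Holm only is lowest.)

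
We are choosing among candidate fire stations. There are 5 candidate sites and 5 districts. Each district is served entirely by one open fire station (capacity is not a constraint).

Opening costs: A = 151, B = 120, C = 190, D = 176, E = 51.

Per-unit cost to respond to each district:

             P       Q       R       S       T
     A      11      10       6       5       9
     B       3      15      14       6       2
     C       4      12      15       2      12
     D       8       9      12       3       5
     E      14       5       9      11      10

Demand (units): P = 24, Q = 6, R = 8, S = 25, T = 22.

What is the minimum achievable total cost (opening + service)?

For any fixed open set, each district goes to its cheapest open site; total = fixed + service.
{B, E}: P→B 3·24=72, Q→E 5·6=30, R→E 9·8=72, S→B 6·25=150, T→B 2·22=44. Service 368; fixed 171; total 539.
{B}: service 468 + fixed 120 = 588
{A, B}: P→B 3·24=72, Q→A 10·6=60, R→A 6·8=48, S→A 5·25=125, T→B 2·22=44. Service 349; fixed 271; total 620.
{A, B, C, D, E}: P→B 3·24=72, Q→E 5·6=30, R→A 6·8=48, S→C 2·25=50, T→B 2·22=44. Service 244; fixed 688; total 932.
No other subset beats 539.

Minimum total cost: 539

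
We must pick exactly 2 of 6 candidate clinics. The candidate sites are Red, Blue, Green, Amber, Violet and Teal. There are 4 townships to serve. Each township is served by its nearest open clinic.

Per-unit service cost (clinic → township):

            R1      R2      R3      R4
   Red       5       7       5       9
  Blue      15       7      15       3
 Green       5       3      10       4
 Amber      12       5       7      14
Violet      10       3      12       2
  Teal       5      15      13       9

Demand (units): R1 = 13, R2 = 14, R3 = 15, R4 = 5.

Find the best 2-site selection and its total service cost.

Choose Red and Violet; total service cost 192.

With exactly 2 open, each township uses its cheapest among the chosen.
{Red, Violet}: R1→Red 5·13=65, R2→Violet 3·14=42, R3→Red 5·15=75, R4→Violet 2·5=10. Service cost 192.
{Red, Green}: service cost 202
{Green, Amber}: service cost 232
Among all 15 size-2 choices, {Red, Violet} is lowest.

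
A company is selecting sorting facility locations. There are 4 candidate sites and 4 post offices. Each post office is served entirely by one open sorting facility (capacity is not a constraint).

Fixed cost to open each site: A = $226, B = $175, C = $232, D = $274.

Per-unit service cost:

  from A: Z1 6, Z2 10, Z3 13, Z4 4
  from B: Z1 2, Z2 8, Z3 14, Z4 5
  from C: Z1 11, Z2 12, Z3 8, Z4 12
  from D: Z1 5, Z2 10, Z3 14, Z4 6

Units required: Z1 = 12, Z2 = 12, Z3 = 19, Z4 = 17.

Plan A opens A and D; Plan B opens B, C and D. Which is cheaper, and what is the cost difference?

Plan A: {A, D}: Z1→D 5·12=60, Z2→A 10·12=120, Z3→A 13·19=247, Z4→A 4·17=68. Service 495; fixed 500; total 995.
Plan B: {B, C, D}: Z1→B 2·12=24, Z2→B 8·12=96, Z3→C 8·19=152, Z4→B 5·17=85. Service 357; fixed 681; total 1038.
Difference: |995 − 1038| = 43.

Plan A is cheaper by 43.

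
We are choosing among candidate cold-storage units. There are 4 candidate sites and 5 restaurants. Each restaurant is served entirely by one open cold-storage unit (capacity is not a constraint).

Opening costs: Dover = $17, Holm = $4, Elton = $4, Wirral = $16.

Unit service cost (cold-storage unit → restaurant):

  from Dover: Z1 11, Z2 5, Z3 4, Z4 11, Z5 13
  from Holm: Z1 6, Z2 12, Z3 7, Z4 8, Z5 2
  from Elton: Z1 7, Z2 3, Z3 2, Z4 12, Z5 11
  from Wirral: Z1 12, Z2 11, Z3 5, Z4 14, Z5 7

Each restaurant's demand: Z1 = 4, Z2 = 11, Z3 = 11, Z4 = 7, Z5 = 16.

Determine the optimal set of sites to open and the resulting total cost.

Open Holm and Elton; minimum total cost 175.

For any fixed open set, each restaurant goes to its cheapest open site; total = fixed + service.
{Holm, Elton}: Z1→Holm 6·4=24, Z2→Elton 3·11=33, Z3→Elton 2·11=22, Z4→Holm 8·7=56, Z5→Holm 2·16=32. Service 167; fixed 8; total 175.
{Holm, Elton, Wirral}: service 167 + fixed 24 = 191
{Dover, Holm, Elton}: Z1→Holm 6·4=24, Z2→Elton 3·11=33, Z3→Elton 2·11=22, Z4→Holm 8·7=56, Z5→Holm 2·16=32. Service 167; fixed 25; total 192.
{Dover, Holm, Elton, Wirral}: service 167 + fixed 41 = 208
No other subset beats 175.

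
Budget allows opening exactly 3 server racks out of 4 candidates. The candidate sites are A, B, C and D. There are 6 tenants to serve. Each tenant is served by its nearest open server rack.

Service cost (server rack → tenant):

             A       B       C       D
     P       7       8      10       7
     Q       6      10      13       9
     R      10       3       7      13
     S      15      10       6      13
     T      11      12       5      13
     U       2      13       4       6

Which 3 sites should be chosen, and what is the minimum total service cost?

With exactly 3 open, each tenant uses its cheapest among the chosen.
{A, B, C}: P→A 7, Q→A 6, R→B 3, S→C 6, T→C 5, U→A 2. Service cost 29.
{A, C, D}: service cost 33
{B, C, D}: service cost 34
Among all 4 size-3 choices, {A, B, C} is lowest.

Choose A, B and C; total service cost 29.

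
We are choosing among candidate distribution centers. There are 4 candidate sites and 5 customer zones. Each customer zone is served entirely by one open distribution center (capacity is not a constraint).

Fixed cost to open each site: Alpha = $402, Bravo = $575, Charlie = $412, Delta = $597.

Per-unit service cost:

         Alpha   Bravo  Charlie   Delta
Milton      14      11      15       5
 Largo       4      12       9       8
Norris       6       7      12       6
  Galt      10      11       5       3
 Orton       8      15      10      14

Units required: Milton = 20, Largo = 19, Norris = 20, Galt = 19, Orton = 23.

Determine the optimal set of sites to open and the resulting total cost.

For any fixed open set, each customer zone goes to its cheapest open site; total = fixed + service.
{Alpha}: Milton→Alpha 14·20=280, Largo→Alpha 4·19=76, Norris→Alpha 6·20=120, Galt→Alpha 10·19=190, Orton→Alpha 8·23=184. Service 850; fixed 402; total 1252.
{Delta}: service 751 + fixed 597 = 1348
{Charlie}: Milton→Charlie 15·20=300, Largo→Charlie 9·19=171, Norris→Charlie 12·20=240, Galt→Charlie 5·19=95, Orton→Charlie 10·23=230. Service 1036; fixed 412; total 1448.
{Alpha, Bravo, Charlie, Delta}: Milton→Delta 5·20=100, Largo→Alpha 4·19=76, Norris→Alpha 6·20=120, Galt→Delta 3·19=57, Orton→Alpha 8·23=184. Service 537; fixed 1986; total 2523.
No other subset beats 1252.

Open Alpha only; minimum total cost 1252.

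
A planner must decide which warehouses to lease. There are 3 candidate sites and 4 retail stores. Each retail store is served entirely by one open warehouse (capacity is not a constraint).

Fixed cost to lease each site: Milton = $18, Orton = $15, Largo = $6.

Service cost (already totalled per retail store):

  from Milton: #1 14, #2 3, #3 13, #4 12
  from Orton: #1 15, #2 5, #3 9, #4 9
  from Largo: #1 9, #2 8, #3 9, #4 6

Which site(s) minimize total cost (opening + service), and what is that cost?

For any fixed open set, each retail store goes to its cheapest open site; total = fixed + service.
{Largo}: #1→Largo 9, #2→Largo 8, #3→Largo 9, #4→Largo 6. Service 32; fixed 6; total 38.
{Orton, Largo}: #1→Largo 9, #2→Orton 5, #3→Orton 9, #4→Largo 6. Service 29; fixed 21; total 50.
{Milton, Largo}: service 27 + fixed 24 = 51
{Milton, Orton, Largo}: service 27 + fixed 39 = 66
(All 7 nonempty subsets were checked; Largo only is lowest.)

Open Largo only; minimum total cost 38.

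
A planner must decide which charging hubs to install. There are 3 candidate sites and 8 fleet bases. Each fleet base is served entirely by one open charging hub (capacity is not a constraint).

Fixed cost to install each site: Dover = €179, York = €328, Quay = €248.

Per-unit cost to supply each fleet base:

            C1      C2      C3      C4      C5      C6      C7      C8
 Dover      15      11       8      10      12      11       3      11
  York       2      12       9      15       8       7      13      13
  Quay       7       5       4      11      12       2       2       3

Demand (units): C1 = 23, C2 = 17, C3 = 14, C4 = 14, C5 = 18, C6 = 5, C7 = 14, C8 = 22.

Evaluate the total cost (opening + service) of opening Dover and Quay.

Total cost: 1189

Each fleet base is assigned to its cheapest site among the open ones.
{Dover, Quay}: C1→Quay 7·23=161, C2→Quay 5·17=85, C3→Quay 4·14=56, C4→Dover 10·14=140, C5→Dover 12·18=216, C6→Quay 2·5=10, C7→Quay 2·14=28, C8→Quay 3·22=66. Service 762; fixed 427; total 1189.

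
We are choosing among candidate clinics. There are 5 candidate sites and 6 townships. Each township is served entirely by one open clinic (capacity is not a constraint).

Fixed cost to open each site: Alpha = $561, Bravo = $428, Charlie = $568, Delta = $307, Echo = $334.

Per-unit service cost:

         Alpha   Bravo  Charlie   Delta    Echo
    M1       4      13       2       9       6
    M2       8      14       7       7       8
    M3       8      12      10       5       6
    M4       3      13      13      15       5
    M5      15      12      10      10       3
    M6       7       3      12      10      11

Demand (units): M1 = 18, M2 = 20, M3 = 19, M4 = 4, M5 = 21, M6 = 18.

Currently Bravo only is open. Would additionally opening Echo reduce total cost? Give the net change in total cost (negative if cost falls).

Current service cost with {Bravo}: 1100.
Adding Echo: each township re-picks its cheapest; new service cost 519, saving 581.
Extra fixed cost: 334. Net change = 334 − 581 = -247.
(Totals: 1528 → 1281.)

Yes — net change −247 (cost falls by 247).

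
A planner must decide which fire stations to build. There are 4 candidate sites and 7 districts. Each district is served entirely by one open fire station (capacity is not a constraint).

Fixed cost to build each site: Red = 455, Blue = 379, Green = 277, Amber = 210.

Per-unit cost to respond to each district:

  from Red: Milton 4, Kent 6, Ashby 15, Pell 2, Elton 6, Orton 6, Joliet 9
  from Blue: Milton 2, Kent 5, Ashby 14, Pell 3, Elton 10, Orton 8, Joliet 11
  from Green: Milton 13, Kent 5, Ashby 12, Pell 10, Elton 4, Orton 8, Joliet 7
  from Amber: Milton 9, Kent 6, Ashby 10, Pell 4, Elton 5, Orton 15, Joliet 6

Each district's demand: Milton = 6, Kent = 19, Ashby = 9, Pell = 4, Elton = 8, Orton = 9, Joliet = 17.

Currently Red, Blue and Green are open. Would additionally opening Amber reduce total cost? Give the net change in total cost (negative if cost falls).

Current service cost with {Red, Blue, Green}: 428.
Adding Amber: each district re-picks its cheapest; new service cost 393, saving 35.
Extra fixed cost: 210. Net change = 210 − 35 = 175.
(Totals: 1539 → 1714.)

No — net change +175 (cost rises by 175).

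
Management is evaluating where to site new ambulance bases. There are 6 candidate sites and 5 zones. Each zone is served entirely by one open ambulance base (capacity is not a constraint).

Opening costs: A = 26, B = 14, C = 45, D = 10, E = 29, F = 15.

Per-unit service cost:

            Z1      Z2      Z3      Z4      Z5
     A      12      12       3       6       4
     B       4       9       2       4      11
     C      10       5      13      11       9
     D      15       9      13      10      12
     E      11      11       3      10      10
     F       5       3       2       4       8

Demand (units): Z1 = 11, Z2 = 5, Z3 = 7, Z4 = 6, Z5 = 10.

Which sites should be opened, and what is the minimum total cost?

For any fixed open set, each zone goes to its cheapest open site; total = fixed + service.
{A, F}: Z1→F 5·11=55, Z2→F 3·5=15, Z3→F 2·7=14, Z4→F 4·6=24, Z5→A 4·10=40. Service 148; fixed 41; total 189.
{A, B, F}: Z1→B 4·11=44, Z2→F 3·5=15, Z3→B 2·7=14, Z4→B 4·6=24, Z5→A 4·10=40. Service 137; fixed 55; total 192.
{A, D, F}: service 148 + fixed 51 = 199
{A, B, C, D, E, F}: Z1→B 4·11=44, Z2→F 3·5=15, Z3→B 2·7=14, Z4→B 4·6=24, Z5→A 4·10=40. Service 137; fixed 139; total 276.
No other subset beats 189.

Open A and F; minimum total cost 189.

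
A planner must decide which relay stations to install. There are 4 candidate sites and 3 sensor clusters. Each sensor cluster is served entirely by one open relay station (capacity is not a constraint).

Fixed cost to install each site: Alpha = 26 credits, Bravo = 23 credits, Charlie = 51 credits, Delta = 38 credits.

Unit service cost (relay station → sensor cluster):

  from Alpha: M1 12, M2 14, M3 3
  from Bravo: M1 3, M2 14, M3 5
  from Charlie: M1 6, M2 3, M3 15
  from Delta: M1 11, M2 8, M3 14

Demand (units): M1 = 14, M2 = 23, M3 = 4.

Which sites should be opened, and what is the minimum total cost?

For any fixed open set, each sensor cluster goes to its cheapest open site; total = fixed + service.
{Bravo, Charlie}: M1→Bravo 3·14=42, M2→Charlie 3·23=69, M3→Bravo 5·4=20. Service 131; fixed 74; total 205.
{Alpha, Bravo, Charlie}: M1→Bravo 3·14=42, M2→Charlie 3·23=69, M3→Alpha 3·4=12. Service 123; fixed 100; total 223.
{Alpha, Charlie}: service 165 + fixed 77 = 242
{Alpha, Bravo, Charlie, Delta}: M1→Bravo 3·14=42, M2→Charlie 3·23=69, M3→Alpha 3·4=12. Service 123; fixed 138; total 261.
No other subset beats 205.

Open Bravo and Charlie; minimum total cost 205.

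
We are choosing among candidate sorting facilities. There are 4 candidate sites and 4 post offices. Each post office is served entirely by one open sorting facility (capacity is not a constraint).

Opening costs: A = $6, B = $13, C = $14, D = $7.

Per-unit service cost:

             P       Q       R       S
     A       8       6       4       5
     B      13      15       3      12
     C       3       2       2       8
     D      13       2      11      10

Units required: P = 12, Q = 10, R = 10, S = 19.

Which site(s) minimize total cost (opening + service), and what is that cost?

Open A and C; minimum total cost 191.

For any fixed open set, each post office goes to its cheapest open site; total = fixed + service.
{A, C}: P→C 3·12=36, Q→C 2·10=20, R→C 2·10=20, S→A 5·19=95. Service 171; fixed 20; total 191.
{A, C, D}: service 171 + fixed 27 = 198
{A, B, C}: P→C 3·12=36, Q→C 2·10=20, R→C 2·10=20, S→A 5·19=95. Service 171; fixed 33; total 204.
{A, B, C, D}: service 171 + fixed 40 = 211
No other subset beats 191.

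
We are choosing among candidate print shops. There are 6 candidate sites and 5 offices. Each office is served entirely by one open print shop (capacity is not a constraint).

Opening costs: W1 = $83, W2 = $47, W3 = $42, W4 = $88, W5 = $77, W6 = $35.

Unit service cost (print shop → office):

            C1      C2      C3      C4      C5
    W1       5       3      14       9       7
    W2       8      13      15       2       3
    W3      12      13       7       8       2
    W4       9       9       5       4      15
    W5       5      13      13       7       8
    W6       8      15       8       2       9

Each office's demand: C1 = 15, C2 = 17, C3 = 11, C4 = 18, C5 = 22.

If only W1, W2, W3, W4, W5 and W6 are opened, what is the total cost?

Total cost: 633

Each office is assigned to its cheapest site among the open ones.
{W1, W2, W3, W4, W5, W6}: C1→W1 5·15=75, C2→W1 3·17=51, C3→W4 5·11=55, C4→W2 2·18=36, C5→W3 2·22=44. Service 261; fixed 372; total 633.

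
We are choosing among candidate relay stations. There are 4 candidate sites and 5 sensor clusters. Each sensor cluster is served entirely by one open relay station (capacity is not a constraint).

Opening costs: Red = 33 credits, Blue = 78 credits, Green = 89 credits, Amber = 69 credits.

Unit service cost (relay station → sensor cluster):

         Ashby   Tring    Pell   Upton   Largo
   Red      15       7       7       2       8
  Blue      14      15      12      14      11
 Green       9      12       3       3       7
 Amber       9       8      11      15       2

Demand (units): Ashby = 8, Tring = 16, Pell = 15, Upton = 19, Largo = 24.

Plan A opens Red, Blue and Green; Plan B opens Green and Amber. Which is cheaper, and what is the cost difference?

Plan B is cheaper by 127.

Plan A: {Red, Blue, Green}: Ashby→Green 9·8=72, Tring→Red 7·16=112, Pell→Green 3·15=45, Upton→Red 2·19=38, Largo→Green 7·24=168. Service 435; fixed 200; total 635.
Plan B: {Green, Amber}: Ashby→Green 9·8=72, Tring→Amber 8·16=128, Pell→Green 3·15=45, Upton→Green 3·19=57, Largo→Amber 2·24=48. Service 350; fixed 158; total 508.
Difference: |635 − 508| = 127.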